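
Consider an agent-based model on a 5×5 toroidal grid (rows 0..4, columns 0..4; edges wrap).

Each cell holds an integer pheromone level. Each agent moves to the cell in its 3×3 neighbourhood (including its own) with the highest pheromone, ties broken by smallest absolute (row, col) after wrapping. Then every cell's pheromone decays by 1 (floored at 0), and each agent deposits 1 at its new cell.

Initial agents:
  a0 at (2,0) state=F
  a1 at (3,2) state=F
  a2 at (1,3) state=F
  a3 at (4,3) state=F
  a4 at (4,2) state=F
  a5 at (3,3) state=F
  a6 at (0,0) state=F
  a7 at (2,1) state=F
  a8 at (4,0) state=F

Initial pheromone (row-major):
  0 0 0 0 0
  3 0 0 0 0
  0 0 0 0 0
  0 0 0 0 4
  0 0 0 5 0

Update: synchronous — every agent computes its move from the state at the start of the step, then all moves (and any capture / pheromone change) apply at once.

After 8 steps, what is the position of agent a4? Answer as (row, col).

t=1: a0@(3,4) a1@(4,3) a2@(0,2) a3@(4,3) a4@(4,3) a5@(4,3) a6@(1,0) a7@(1,0) a8@(3,4) | pheromone: 0 0 1 0 0 / 4 0 0 0 0 / 0 0 0 0 0 / 0 0 0 0 5 / 0 0 0 8 0
t=2: a0@(4,3) a1@(4,3) a2@(4,3) a3@(4,3) a4@(4,3) a5@(4,3) a6@(1,0) a7@(1,0) a8@(4,3) | pheromone: 0 0 0 0 0 / 5 0 0 0 0 / 0 0 0 0 0 / 0 0 0 0 4 / 0 0 0 14 0
t=3: a0@(4,3) a1@(4,3) a2@(4,3) a3@(4,3) a4@(4,3) a5@(4,3) a6@(1,0) a7@(1,0) a8@(4,3) | pheromone: 0 0 0 0 0 / 6 0 0 0 0 / 0 0 0 0 0 / 0 0 0 0 3 / 0 0 0 20 0
t=4: a0@(4,3) a1@(4,3) a2@(4,3) a3@(4,3) a4@(4,3) a5@(4,3) a6@(1,0) a7@(1,0) a8@(4,3) | pheromone: 0 0 0 0 0 / 7 0 0 0 0 / 0 0 0 0 0 / 0 0 0 0 2 / 0 0 0 26 0
t=5: a0@(4,3) a1@(4,3) a2@(4,3) a3@(4,3) a4@(4,3) a5@(4,3) a6@(1,0) a7@(1,0) a8@(4,3) | pheromone: 0 0 0 0 0 / 8 0 0 0 0 / 0 0 0 0 0 / 0 0 0 0 1 / 0 0 0 32 0
t=6: a0@(4,3) a1@(4,3) a2@(4,3) a3@(4,3) a4@(4,3) a5@(4,3) a6@(1,0) a7@(1,0) a8@(4,3) | pheromone: 0 0 0 0 0 / 9 0 0 0 0 / 0 0 0 0 0 / 0 0 0 0 0 / 0 0 0 38 0
t=7: a0@(4,3) a1@(4,3) a2@(4,3) a3@(4,3) a4@(4,3) a5@(4,3) a6@(1,0) a7@(1,0) a8@(4,3) | pheromone: 0 0 0 0 0 / 10 0 0 0 0 / 0 0 0 0 0 / 0 0 0 0 0 / 0 0 0 44 0
t=8: a0@(4,3) a1@(4,3) a2@(4,3) a3@(4,3) a4@(4,3) a5@(4,3) a6@(1,0) a7@(1,0) a8@(4,3) | pheromone: 0 0 0 0 0 / 11 0 0 0 0 / 0 0 0 0 0 / 0 0 0 0 0 / 0 0 0 50 0

(4, 3)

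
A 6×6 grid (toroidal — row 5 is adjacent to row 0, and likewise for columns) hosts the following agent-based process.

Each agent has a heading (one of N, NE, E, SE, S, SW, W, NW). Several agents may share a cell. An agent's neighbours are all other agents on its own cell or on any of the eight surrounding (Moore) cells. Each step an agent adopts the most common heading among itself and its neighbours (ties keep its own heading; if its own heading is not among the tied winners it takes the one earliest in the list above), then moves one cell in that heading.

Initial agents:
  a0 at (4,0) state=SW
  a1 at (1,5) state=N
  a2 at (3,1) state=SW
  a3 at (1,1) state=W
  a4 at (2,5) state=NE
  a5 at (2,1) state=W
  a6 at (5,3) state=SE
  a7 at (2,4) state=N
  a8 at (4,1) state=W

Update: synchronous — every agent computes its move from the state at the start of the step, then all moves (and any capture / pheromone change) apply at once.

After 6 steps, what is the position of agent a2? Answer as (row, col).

(1, 5)

t=1: a0@(5,5):SW a1@(0,5):N a2@(4,0):SW a3@(1,0):W a4@(1,5):N a5@(2,0):W a6@(0,4):SE a7@(1,4):N a8@(5,0):SW
t=2: a0@(0,4):SW a1@(5,5):N a2@(5,5):SW a3@(1,5):W a4@(0,5):N a5@(2,5):W a6@(5,4):N a7@(0,4):N a8@(0,5):SW
t=3: a0@(5,4):N a1@(4,5):N a2@(4,5):N a3@(1,4):W a4@(5,5):N a5@(2,4):W a6@(4,4):N a7@(5,4):N a8@(5,5):N
t=4: a0@(4,4):N a1@(3,5):N a2@(3,5):N a3@(1,3):W a4@(4,5):N a5@(2,3):W a6@(3,4):N a7@(4,4):N a8@(4,5):N
t=5: a0@(3,4):N a1@(2,5):N a2@(2,5):N a3@(1,2):W a4@(3,5):N a5@(2,2):W a6@(2,4):N a7@(3,4):N a8@(3,5):N
t=6: a0@(2,4):N a1@(1,5):N a2@(1,5):N a3@(1,1):W a4@(2,5):N a5@(2,1):W a6@(1,4):N a7@(2,4):N a8@(2,5):N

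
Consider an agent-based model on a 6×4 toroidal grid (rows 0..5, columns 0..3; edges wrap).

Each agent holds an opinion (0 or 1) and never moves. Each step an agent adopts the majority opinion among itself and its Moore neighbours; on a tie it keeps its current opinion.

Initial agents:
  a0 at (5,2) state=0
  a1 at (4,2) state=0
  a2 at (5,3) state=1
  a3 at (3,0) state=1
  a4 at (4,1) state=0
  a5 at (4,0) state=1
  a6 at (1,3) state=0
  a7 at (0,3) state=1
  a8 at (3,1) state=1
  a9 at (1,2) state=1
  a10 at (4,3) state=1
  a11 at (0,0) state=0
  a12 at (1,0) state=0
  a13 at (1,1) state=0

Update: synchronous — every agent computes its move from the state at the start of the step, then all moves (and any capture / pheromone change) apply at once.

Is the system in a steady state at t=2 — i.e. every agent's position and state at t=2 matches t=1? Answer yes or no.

t=1: a0@(5,2):0 a1@(4,2):0 a2@(5,3):1 a3@(3,0):1 a4@(4,1):0 a5@(4,0):1 a6@(1,3):0 a7@(0,3):0 a8@(3,1):1 a9@(1,2):1 a10@(4,3):1 a11@(0,0):0 a12@(1,0):0 a13@(1,1):0
t=2: a0@(5,2):0 a1@(4,2):0 a2@(5,3):0 a3@(3,0):1 a4@(4,1):0 a5@(4,0):1 a6@(1,3):0 a7@(0,3):0 a8@(3,1):1 a9@(1,2):0 a10@(4,3):1 a11@(0,0):0 a12@(1,0):0 a13@(1,1):0

no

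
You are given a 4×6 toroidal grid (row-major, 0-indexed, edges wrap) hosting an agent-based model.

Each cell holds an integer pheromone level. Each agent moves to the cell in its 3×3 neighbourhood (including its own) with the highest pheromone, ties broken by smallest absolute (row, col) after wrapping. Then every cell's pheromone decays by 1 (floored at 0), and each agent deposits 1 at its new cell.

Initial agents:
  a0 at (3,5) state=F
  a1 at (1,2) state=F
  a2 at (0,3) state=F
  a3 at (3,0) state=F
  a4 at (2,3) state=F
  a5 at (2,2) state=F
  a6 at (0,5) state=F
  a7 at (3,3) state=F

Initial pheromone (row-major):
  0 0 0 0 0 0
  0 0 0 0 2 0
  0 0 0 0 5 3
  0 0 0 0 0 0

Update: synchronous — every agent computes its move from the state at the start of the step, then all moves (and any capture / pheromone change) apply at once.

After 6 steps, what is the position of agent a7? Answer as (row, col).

(2, 4)

t=1: a0@(2,4) a1@(0,1) a2@(1,4) a3@(2,5) a4@(2,4) a5@(1,1) a6@(1,4) a7@(2,4) | pheromone: 0 1 0 0 0 0 / 0 1 0 0 3 0 / 0 0 0 0 7 3 / 0 0 0 0 0 0
t=2: a0@(2,4) a1@(0,1) a2@(2,4) a3@(2,4) a4@(2,4) a5@(0,1) a6@(2,4) a7@(2,4) | pheromone: 0 2 0 0 0 0 / 0 0 0 0 2 0 / 0 0 0 0 12 2 / 0 0 0 0 0 0
t=3: a0@(2,4) a1@(0,1) a2@(2,4) a3@(2,4) a4@(2,4) a5@(0,1) a6@(2,4) a7@(2,4) | pheromone: 0 3 0 0 0 0 / 0 0 0 0 1 0 / 0 0 0 0 17 1 / 0 0 0 0 0 0
t=4: a0@(2,4) a1@(0,1) a2@(2,4) a3@(2,4) a4@(2,4) a5@(0,1) a6@(2,4) a7@(2,4) | pheromone: 0 4 0 0 0 0 / 0 0 0 0 0 0 / 0 0 0 0 22 0 / 0 0 0 0 0 0
t=5: a0@(2,4) a1@(0,1) a2@(2,4) a3@(2,4) a4@(2,4) a5@(0,1) a6@(2,4) a7@(2,4) | pheromone: 0 5 0 0 0 0 / 0 0 0 0 0 0 / 0 0 0 0 27 0 / 0 0 0 0 0 0
t=6: a0@(2,4) a1@(0,1) a2@(2,4) a3@(2,4) a4@(2,4) a5@(0,1) a6@(2,4) a7@(2,4) | pheromone: 0 6 0 0 0 0 / 0 0 0 0 0 0 / 0 0 0 0 32 0 / 0 0 0 0 0 0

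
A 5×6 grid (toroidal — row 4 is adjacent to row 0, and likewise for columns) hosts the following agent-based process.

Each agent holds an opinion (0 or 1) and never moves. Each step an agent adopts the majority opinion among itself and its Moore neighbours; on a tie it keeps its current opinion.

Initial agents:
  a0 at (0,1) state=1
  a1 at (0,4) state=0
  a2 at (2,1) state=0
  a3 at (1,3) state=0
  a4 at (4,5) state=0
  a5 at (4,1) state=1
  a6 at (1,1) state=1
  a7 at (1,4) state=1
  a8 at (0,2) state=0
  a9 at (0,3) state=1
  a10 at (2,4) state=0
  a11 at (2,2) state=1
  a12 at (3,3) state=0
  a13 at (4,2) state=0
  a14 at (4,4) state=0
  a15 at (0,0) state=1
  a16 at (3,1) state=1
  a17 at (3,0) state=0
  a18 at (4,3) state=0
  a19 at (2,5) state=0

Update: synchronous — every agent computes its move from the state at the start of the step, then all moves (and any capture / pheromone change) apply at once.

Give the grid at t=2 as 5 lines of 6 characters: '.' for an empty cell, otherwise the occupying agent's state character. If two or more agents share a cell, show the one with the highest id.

t=1: a0@(0,1):1 a1@(0,4):0 a2@(2,1):1 a3@(1,3):0 a4@(4,5):0 a5@(4,1):1 a6@(1,1):1 a7@(1,4):0 a8@(0,2):0 a9@(0,3):0 a10@(2,4):0 a11@(2,2):1 a12@(3,3):0 a13@(4,2):0 a14@(4,4):0 a15@(0,0):1 a16@(3,1):1 a17@(3,0):0 a18@(4,3):0 a19@(2,5):0
t=2: (unchanged — steady state)

11000.
.1.00.
.11.00
01.0..
.10000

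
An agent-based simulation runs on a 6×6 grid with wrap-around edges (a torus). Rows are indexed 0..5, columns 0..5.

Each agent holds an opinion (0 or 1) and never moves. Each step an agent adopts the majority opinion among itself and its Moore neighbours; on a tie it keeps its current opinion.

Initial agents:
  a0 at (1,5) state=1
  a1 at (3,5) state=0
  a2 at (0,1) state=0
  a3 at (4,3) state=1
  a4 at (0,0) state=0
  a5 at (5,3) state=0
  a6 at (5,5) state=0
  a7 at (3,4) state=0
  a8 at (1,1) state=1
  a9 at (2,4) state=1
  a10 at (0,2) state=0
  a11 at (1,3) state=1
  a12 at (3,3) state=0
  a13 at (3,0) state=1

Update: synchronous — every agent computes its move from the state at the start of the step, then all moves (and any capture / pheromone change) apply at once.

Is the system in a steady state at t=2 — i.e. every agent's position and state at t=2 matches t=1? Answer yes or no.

yes

t=1: a0@(1,5):1 a1@(3,5):0 a2@(0,1):0 a3@(4,3):0 a4@(0,0):0 a5@(5,3):0 a6@(5,5):0 a7@(3,4):0 a8@(1,1):0 a9@(2,4):1 a10@(0,2):0 a11@(1,3):1 a12@(3,3):0 a13@(3,0):1
t=2: (unchanged — steady state)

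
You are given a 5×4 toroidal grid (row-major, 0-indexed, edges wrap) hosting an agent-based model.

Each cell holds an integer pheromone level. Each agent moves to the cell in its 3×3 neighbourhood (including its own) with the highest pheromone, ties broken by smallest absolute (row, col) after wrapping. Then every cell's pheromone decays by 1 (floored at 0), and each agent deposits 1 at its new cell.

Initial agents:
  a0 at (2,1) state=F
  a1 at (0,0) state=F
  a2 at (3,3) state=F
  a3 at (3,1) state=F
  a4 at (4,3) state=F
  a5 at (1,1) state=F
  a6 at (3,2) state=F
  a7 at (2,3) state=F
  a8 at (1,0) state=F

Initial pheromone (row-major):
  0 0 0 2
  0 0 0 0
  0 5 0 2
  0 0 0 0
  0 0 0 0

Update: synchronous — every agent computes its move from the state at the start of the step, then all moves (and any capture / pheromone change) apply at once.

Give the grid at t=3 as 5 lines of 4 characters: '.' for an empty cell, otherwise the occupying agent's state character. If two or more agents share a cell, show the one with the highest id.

t=1: a0@(2,1) a1@(0,3) a2@(2,3) a3@(2,1) a4@(0,3) a5@(2,1) a6@(2,1) a7@(2,3) a8@(2,1) | pheromone: 0 0 0 3 / 0 0 0 0 / 0 9 0 3 / 0 0 0 0 / 0 0 0 0
t=2: a0@(2,1) a1@(0,3) a2@(2,3) a3@(2,1) a4@(0,3) a5@(2,1) a6@(2,1) a7@(2,3) a8@(2,1) | pheromone: 0 0 0 4 / 0 0 0 0 / 0 13 0 4 / 0 0 0 0 / 0 0 0 0
t=3: a0@(2,1) a1@(0,3) a2@(2,3) a3@(2,1) a4@(0,3) a5@(2,1) a6@(2,1) a7@(2,3) a8@(2,1) | pheromone: 0 0 0 5 / 0 0 0 0 / 0 17 0 5 / 0 0 0 0 / 0 0 0 0

...F
....
.F.F
....
....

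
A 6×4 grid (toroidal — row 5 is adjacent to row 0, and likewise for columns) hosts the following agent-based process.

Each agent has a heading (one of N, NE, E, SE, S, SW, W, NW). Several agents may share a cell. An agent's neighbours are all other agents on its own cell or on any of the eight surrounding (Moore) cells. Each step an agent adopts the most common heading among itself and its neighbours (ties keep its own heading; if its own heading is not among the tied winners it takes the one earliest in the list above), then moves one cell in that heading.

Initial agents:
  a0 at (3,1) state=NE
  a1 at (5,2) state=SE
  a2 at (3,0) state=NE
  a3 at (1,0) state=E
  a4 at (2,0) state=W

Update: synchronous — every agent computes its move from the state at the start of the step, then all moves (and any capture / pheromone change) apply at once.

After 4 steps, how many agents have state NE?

4

t=1: a0@(2,2):NE a1@(0,3):SE a2@(2,1):NE a3@(1,1):E a4@(1,1):NE
t=2: a0@(1,3):NE a1@(1,0):SE a2@(1,2):NE a3@(0,2):NE a4@(0,2):NE
t=3: a0@(0,0):NE a1@(2,1):SE a2@(0,3):NE a3@(5,3):NE a4@(5,3):NE
t=4: a0@(5,1):NE a1@(3,2):SE a2@(5,0):NE a3@(4,0):NE a4@(4,0):NE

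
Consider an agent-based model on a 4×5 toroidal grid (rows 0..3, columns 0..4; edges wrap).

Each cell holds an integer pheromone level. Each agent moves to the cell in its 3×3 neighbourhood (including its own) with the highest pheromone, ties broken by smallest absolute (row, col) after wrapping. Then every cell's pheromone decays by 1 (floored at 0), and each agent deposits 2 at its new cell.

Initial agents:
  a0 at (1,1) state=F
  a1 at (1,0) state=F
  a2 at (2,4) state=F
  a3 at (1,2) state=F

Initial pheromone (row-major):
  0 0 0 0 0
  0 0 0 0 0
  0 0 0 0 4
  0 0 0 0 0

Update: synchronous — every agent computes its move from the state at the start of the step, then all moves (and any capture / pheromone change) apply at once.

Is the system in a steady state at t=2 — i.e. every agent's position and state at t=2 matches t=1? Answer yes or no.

no

t=1: a0@(0,0) a1@(2,4) a2@(2,4) a3@(0,1) | pheromone: 2 2 0 0 0 / 0 0 0 0 0 / 0 0 0 0 7 / 0 0 0 0 0
t=2: a0@(0,0) a1@(2,4) a2@(2,4) a3@(0,0) | pheromone: 5 1 0 0 0 / 0 0 0 0 0 / 0 0 0 0 10 / 0 0 0 0 0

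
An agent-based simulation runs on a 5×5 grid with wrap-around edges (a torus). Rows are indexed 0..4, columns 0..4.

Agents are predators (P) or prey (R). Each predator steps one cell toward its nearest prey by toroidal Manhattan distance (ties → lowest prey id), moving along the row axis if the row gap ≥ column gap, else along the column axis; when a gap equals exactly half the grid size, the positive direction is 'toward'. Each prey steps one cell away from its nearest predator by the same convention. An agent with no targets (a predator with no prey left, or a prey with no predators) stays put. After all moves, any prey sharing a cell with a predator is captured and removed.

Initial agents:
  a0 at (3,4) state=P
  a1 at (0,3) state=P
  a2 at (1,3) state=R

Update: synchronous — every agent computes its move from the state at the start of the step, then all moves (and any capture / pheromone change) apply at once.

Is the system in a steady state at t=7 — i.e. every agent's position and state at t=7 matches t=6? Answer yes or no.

t=1: a0@(2,4):P a1@(1,3):P a2@(2,3):R
t=2: a0@(2,3):P a1@(2,3):P a2@(2,2):R
t=3: a0@(2,2):P a1@(2,2):P a2@(2,1):R
t=4: a0@(2,1):P a1@(2,1):P a2@(2,0):R
t=5: a0@(2,0):P a1@(2,0):P a2@(2,4):R
t=6: a0@(2,4):P a1@(2,4):P a2@(2,3):R
t=7: a0@(2,3):P a1@(2,3):P a2@(2,2):R

no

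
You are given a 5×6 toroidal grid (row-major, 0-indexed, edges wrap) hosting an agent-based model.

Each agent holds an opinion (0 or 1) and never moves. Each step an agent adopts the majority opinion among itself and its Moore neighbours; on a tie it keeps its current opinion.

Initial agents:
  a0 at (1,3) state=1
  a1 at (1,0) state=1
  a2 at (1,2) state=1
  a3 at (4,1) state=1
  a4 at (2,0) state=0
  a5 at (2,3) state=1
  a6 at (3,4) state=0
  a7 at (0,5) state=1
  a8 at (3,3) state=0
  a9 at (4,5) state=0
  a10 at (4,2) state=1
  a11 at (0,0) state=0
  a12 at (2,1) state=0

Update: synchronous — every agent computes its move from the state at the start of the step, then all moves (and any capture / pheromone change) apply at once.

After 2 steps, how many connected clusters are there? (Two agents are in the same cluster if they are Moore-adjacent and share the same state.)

4

t=1: a0@(1,3):1 a1@(1,0):0 a2@(1,2):1 a3@(4,1):1 a4@(2,0):0 a5@(2,3):1 a6@(3,4):0 a7@(0,5):1 a8@(3,3):0 a9@(4,5):0 a10@(4,2):1 a11@(0,0):1 a12@(2,1):0
t=2: (unchanged — steady state)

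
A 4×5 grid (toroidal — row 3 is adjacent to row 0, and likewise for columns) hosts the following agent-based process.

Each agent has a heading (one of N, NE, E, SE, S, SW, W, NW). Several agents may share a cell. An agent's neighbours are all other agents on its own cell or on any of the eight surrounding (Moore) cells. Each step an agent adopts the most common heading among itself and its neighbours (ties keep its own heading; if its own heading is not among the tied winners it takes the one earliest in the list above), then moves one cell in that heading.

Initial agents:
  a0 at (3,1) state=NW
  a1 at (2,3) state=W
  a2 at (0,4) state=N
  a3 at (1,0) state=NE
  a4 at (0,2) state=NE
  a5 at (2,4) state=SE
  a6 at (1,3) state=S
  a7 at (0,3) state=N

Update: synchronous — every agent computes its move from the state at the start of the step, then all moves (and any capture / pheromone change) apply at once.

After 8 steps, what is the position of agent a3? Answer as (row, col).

(1, 2)

t=1: a0@(2,0):NW a1@(2,2):W a2@(3,4):N a3@(0,1):NE a4@(3,3):NE a5@(3,0):SE a6@(0,3):N a7@(3,3):N
t=2: a0@(1,4):NW a1@(2,1):W a2@(2,4):N a3@(3,2):NE a4@(2,3):N a5@(0,1):SE a6@(3,3):N a7@(2,3):N
t=3: a0@(0,4):N a1@(2,0):W a2@(1,4):N a3@(2,2):N a4@(1,3):N a5@(1,2):SE a6@(2,3):N a7@(1,3):N
t=4: a0@(3,4):N a1@(2,4):W a2@(0,4):N a3@(1,2):N a4@(0,3):N a5@(0,2):N a6@(1,3):N a7@(0,3):N
t=5: a0@(2,4):N a1@(1,4):N a2@(3,4):N a3@(0,2):N a4@(3,3):N a5@(3,2):N a6@(0,3):N a7@(3,3):N
t=6: a0@(1,4):N a1@(0,4):N a2@(2,4):N a3@(3,2):N a4@(2,3):N a5@(2,2):N a6@(3,3):N a7@(2,3):N
t=7: a0@(0,4):N a1@(3,4):N a2@(1,4):N a3@(2,2):N a4@(1,3):N a5@(1,2):N a6@(2,3):N a7@(1,3):N
t=8: a0@(3,4):N a1@(2,4):N a2@(0,4):N a3@(1,2):N a4@(0,3):N a5@(0,2):N a6@(1,3):N a7@(0,3):N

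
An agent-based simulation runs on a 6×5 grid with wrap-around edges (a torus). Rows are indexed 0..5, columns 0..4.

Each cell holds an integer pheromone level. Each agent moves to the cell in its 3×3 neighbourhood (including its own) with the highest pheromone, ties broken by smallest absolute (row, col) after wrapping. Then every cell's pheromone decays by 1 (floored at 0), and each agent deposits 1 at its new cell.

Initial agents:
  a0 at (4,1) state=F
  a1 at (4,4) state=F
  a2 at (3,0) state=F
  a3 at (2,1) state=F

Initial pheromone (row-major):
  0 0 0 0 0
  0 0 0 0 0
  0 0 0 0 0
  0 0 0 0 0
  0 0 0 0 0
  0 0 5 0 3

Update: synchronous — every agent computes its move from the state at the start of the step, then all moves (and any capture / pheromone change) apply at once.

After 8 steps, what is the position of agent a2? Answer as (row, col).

t=1: a0@(5,2) a1@(5,4) a2@(2,0) a3@(1,0) | pheromone: 0 0 0 0 0 / 1 0 0 0 0 / 1 0 0 0 0 / 0 0 0 0 0 / 0 0 0 0 0 / 0 0 5 0 3
t=2: a0@(5,2) a1@(5,4) a2@(1,0) a3@(1,0) | pheromone: 0 0 0 0 0 / 2 0 0 0 0 / 0 0 0 0 0 / 0 0 0 0 0 / 0 0 0 0 0 / 0 0 5 0 3
t=3: a0@(5,2) a1@(5,4) a2@(1,0) a3@(1,0) | pheromone: 0 0 0 0 0 / 3 0 0 0 0 / 0 0 0 0 0 / 0 0 0 0 0 / 0 0 0 0 0 / 0 0 5 0 3
t=4: a0@(5,2) a1@(5,4) a2@(1,0) a3@(1,0) | pheromone: 0 0 0 0 0 / 4 0 0 0 0 / 0 0 0 0 0 / 0 0 0 0 0 / 0 0 0 0 0 / 0 0 5 0 3
t=5: a0@(5,2) a1@(5,4) a2@(1,0) a3@(1,0) | pheromone: 0 0 0 0 0 / 5 0 0 0 0 / 0 0 0 0 0 / 0 0 0 0 0 / 0 0 0 0 0 / 0 0 5 0 3
t=6: a0@(5,2) a1@(5,4) a2@(1,0) a3@(1,0) | pheromone: 0 0 0 0 0 / 6 0 0 0 0 / 0 0 0 0 0 / 0 0 0 0 0 / 0 0 0 0 0 / 0 0 5 0 3
t=7: a0@(5,2) a1@(5,4) a2@(1,0) a3@(1,0) | pheromone: 0 0 0 0 0 / 7 0 0 0 0 / 0 0 0 0 0 / 0 0 0 0 0 / 0 0 0 0 0 / 0 0 5 0 3
t=8: a0@(5,2) a1@(5,4) a2@(1,0) a3@(1,0) | pheromone: 0 0 0 0 0 / 8 0 0 0 0 / 0 0 0 0 0 / 0 0 0 0 0 / 0 0 0 0 0 / 0 0 5 0 3

(1, 0)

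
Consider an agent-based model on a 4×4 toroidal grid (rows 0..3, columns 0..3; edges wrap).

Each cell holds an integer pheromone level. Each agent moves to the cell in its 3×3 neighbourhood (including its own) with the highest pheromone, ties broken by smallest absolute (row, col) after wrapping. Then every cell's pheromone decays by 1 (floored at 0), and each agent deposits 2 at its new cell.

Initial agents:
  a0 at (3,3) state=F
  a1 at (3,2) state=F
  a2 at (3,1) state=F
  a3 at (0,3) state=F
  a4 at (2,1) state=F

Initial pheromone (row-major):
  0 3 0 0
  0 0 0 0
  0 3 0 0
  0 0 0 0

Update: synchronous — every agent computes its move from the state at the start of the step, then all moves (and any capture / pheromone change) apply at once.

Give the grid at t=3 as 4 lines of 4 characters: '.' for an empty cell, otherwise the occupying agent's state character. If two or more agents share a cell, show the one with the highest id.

t=1: a0@(0,0) a1@(0,1) a2@(0,1) a3@(0,0) a4@(2,1) | pheromone: 4 6 0 0 / 0 0 0 0 / 0 4 0 0 / 0 0 0 0
t=2: a0@(0,1) a1@(0,1) a2@(0,1) a3@(0,1) a4@(2,1) | pheromone: 3 13 0 0 / 0 0 0 0 / 0 5 0 0 / 0 0 0 0
t=3: a0@(0,1) a1@(0,1) a2@(0,1) a3@(0,1) a4@(2,1) | pheromone: 2 20 0 0 / 0 0 0 0 / 0 6 0 0 / 0 0 0 0

.F..
....
.F..
....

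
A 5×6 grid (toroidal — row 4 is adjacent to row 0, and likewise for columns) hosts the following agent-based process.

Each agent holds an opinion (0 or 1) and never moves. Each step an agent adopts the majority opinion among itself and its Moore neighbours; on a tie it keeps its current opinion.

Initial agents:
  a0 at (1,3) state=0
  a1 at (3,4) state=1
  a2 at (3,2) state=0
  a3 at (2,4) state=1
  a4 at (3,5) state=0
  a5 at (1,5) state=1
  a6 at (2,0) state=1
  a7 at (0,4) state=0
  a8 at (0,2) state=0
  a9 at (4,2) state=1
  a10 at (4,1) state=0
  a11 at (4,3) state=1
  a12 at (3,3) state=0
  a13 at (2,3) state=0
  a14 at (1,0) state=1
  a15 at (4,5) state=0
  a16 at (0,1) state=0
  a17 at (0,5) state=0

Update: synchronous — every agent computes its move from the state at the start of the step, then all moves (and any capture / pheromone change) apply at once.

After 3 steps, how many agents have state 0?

15

t=1: a0@(1,3):0 a1@(3,4):0 a2@(3,2):0 a3@(2,4):0 a4@(3,5):1 a5@(1,5):1 a6@(2,0):1 a7@(0,4):0 a8@(0,2):0 a9@(4,2):0 a10@(4,1):0 a11@(4,3):0 a12@(3,3):1 a13@(2,3):0 a14@(1,0):1 a15@(4,5):0 a16@(0,1):0 a17@(0,5):0
t=2: a0@(1,3):0 a1@(3,4):0 a2@(3,2):0 a3@(2,4):0 a4@(3,5):0 a5@(1,5):1 a6@(2,0):1 a7@(0,4):0 a8@(0,2):0 a9@(4,2):0 a10@(4,1):0 a11@(4,3):0 a12@(3,3):0 a13@(2,3):0 a14@(1,0):1 a15@(4,5):0 a16@(0,1):0 a17@(0,5):0
t=3: (unchanged — steady state)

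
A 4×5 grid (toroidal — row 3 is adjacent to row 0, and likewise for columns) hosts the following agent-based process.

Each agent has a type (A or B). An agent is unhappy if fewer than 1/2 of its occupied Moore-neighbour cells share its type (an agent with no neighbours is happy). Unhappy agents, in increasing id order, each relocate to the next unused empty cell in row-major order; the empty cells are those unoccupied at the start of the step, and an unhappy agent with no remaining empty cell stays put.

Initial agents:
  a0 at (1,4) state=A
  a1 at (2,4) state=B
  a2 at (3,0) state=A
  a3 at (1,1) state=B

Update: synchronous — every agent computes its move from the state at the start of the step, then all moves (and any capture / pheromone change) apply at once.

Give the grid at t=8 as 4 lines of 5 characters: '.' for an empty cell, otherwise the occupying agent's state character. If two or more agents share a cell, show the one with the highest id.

...AB
A.B..
.....
.....

t=1: a0@(0,0):A a1@(0,1):B a2@(0,2):A a3@(1,1):B
t=2: a0@(0,3):A a1@(0,4):B a2@(1,0):A a3@(1,2):B
t=3: a0@(0,0):A a1@(0,1):B a2@(0,2):A a3@(1,1):B
t=4: a0@(0,3):A a1@(0,4):B a2@(1,0):A a3@(1,2):B
t=5: a0@(0,0):A a1@(0,1):B a2@(0,2):A a3@(1,1):B
t=6: a0@(0,3):A a1@(0,4):B a2@(1,0):A a3@(1,2):B
t=7: a0@(0,0):A a1@(0,1):B a2@(0,2):A a3@(1,1):B
t=8: a0@(0,3):A a1@(0,4):B a2@(1,0):A a3@(1,2):B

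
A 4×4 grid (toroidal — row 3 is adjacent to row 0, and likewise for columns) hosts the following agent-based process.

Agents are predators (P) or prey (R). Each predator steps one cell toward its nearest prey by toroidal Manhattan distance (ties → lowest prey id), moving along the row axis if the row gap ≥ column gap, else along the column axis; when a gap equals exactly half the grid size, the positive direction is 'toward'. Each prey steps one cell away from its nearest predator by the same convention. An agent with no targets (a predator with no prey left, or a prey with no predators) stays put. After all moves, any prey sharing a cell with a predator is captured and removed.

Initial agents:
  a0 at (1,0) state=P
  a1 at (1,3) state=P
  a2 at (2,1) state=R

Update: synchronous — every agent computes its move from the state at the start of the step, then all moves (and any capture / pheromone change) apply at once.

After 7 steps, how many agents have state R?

t=1: a0@(2,0):P a1@(1,0):P a2@(3,1):R
t=2: a0@(3,0):P a1@(2,0):P a2@(0,1):R
t=3: a0@(0,0):P a1@(3,0):P a2@(1,1):R
t=4: a0@(1,0):P a1@(0,0):P a2@(2,1):R
t=5: a0@(2,0):P a1@(1,0):P a2@(3,1):R
t=6: a0@(3,0):P a1@(2,0):P a2@(0,1):R
t=7: a0@(0,0):P a1@(3,0):P a2@(1,1):R

1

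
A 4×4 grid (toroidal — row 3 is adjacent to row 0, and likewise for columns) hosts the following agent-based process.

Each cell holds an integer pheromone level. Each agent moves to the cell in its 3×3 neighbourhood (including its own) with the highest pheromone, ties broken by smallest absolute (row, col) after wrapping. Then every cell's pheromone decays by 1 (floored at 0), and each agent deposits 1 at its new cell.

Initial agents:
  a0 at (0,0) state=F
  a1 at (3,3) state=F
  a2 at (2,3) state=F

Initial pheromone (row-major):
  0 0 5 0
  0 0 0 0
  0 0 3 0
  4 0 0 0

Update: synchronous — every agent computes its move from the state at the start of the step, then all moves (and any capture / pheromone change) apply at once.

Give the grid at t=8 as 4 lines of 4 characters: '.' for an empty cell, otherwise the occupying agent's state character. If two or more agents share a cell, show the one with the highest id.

..F.
....
....
F...

t=1: a0@(3,0) a1@(0,2) a2@(3,0) | pheromone: 0 0 5 0 / 0 0 0 0 / 0 0 2 0 / 5 0 0 0
t=2: a0@(3,0) a1@(0,2) a2@(3,0) | pheromone: 0 0 5 0 / 0 0 0 0 / 0 0 1 0 / 6 0 0 0
t=3: a0@(3,0) a1@(0,2) a2@(3,0) | pheromone: 0 0 5 0 / 0 0 0 0 / 0 0 0 0 / 7 0 0 0
t=4: a0@(3,0) a1@(0,2) a2@(3,0) | pheromone: 0 0 5 0 / 0 0 0 0 / 0 0 0 0 / 8 0 0 0
t=5: a0@(3,0) a1@(0,2) a2@(3,0) | pheromone: 0 0 5 0 / 0 0 0 0 / 0 0 0 0 / 9 0 0 0
t=6: a0@(3,0) a1@(0,2) a2@(3,0) | pheromone: 0 0 5 0 / 0 0 0 0 / 0 0 0 0 / 10 0 0 0
t=7: a0@(3,0) a1@(0,2) a2@(3,0) | pheromone: 0 0 5 0 / 0 0 0 0 / 0 0 0 0 / 11 0 0 0
t=8: a0@(3,0) a1@(0,2) a2@(3,0) | pheromone: 0 0 5 0 / 0 0 0 0 / 0 0 0 0 / 12 0 0 0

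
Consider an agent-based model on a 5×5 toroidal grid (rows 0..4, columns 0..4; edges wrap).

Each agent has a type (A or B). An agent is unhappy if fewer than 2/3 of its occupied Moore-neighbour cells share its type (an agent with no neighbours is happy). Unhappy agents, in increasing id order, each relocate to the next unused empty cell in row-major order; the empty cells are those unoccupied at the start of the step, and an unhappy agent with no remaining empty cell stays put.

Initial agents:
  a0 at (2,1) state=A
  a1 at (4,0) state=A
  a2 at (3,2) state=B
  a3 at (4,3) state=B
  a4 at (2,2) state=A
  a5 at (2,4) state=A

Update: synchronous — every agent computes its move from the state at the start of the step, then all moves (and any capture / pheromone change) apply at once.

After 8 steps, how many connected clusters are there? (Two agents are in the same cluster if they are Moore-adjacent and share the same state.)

t=1: a0@(0,0):A a1@(4,0):A a2@(0,1):B a3@(4,3):B a4@(0,2):A a5@(2,4):A
t=2: a0@(0,3):A a1@(0,4):A a2@(1,0):B a3@(1,1):B a4@(1,2):A a5@(2,4):A
t=3: a0@(0,3):A a1@(0,0):A a2@(0,1):B a3@(0,2):B a4@(1,3):A a5@(1,4):A
t=4: a0@(0,3):A a1@(0,4):A a2@(1,0):B a3@(1,1):B a4@(1,3):A a5@(1,4):A
t=5: a0@(0,3):A a1@(0,4):A a2@(0,0):B a3@(1,1):B a4@(1,3):A a5@(1,4):A
t=6: a0@(0,3):A a1@(0,4):A a2@(0,1):B a3@(1,1):B a4@(1,3):A a5@(1,4):A
t=7: (unchanged — steady state)

2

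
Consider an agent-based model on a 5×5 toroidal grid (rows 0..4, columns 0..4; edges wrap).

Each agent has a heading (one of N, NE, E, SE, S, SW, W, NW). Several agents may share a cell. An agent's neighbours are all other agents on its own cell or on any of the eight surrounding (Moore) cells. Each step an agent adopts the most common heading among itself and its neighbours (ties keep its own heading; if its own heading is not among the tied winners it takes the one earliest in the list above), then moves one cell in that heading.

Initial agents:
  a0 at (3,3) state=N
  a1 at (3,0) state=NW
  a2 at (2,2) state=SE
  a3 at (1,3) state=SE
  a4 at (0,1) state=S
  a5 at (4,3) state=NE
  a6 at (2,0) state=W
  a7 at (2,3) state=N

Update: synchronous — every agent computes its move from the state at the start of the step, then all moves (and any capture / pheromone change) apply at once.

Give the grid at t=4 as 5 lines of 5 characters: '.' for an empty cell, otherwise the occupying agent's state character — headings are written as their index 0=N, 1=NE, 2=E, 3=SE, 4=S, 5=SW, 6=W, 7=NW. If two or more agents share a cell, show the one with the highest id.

t=1: a0@(2,3):N a1@(2,4):NW a2@(3,3):SE a3@(2,4):SE a4@(1,1):S a5@(3,4):NE a6@(2,4):W a7@(1,3):N
t=2: a0@(1,3):N a1@(1,4):N a2@(4,4):SE a3@(3,0):SE a4@(2,1):S a5@(4,0):SE a6@(1,4):N a7@(0,3):N
t=3: a0@(0,3):N a1@(0,4):N a2@(0,0):SE a3@(4,1):SE a4@(3,1):S a5@(0,1):SE a6@(0,4):N a7@(4,3):N
t=4: a0@(4,3):N a1@(4,4):N a2@(1,1):SE a3@(0,2):SE a4@(4,1):S a5@(1,2):SE a6@(4,4):N a7@(3,3):N

..3..
.33..
.....
...0.
.4.00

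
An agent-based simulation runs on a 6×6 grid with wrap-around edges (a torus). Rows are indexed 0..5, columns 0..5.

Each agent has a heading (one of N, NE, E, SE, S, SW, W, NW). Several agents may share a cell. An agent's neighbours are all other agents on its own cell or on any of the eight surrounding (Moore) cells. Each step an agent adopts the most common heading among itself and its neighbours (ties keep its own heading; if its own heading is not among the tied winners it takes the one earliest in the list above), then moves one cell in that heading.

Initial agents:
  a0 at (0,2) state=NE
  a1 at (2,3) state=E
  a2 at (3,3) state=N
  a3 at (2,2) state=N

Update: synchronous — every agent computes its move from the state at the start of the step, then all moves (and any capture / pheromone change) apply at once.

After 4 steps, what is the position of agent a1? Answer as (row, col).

(4, 3)

t=1: a0@(5,3):NE a1@(1,3):N a2@(2,3):N a3@(1,2):N
t=2: a0@(4,4):NE a1@(0,3):N a2@(1,3):N a3@(0,2):N
t=3: a0@(3,5):NE a1@(5,3):N a2@(0,3):N a3@(5,2):N
t=4: a0@(2,0):NE a1@(4,3):N a2@(5,3):N a3@(4,2):N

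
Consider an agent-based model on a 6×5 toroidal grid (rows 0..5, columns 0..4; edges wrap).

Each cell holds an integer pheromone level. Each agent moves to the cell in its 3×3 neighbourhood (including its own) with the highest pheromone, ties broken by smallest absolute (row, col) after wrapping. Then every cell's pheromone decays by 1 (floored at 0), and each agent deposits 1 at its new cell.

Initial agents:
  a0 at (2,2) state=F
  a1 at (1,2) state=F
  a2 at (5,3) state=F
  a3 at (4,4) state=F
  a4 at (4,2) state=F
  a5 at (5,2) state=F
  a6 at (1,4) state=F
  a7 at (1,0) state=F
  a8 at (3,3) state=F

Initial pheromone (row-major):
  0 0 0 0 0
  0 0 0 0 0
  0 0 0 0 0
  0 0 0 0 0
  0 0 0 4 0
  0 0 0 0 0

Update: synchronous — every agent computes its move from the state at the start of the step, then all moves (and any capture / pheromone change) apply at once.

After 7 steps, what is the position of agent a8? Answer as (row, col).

t=1: a0@(1,1) a1@(0,1) a2@(4,3) a3@(4,3) a4@(4,3) a5@(4,3) a6@(0,0) a7@(0,0) a8@(4,3) | pheromone: 2 1 0 0 0 / 0 1 0 0 0 / 0 0 0 0 0 / 0 0 0 0 0 / 0 0 0 8 0 / 0 0 0 0 0
t=2: a0@(0,0) a1@(0,0) a2@(4,3) a3@(4,3) a4@(4,3) a5@(4,3) a6@(0,0) a7@(0,0) a8@(4,3) | pheromone: 5 0 0 0 0 / 0 0 0 0 0 / 0 0 0 0 0 / 0 0 0 0 0 / 0 0 0 12 0 / 0 0 0 0 0
t=3: a0@(0,0) a1@(0,0) a2@(4,3) a3@(4,3) a4@(4,3) a5@(4,3) a6@(0,0) a7@(0,0) a8@(4,3) | pheromone: 8 0 0 0 0 / 0 0 0 0 0 / 0 0 0 0 0 / 0 0 0 0 0 / 0 0 0 16 0 / 0 0 0 0 0
t=4: a0@(0,0) a1@(0,0) a2@(4,3) a3@(4,3) a4@(4,3) a5@(4,3) a6@(0,0) a7@(0,0) a8@(4,3) | pheromone: 11 0 0 0 0 / 0 0 0 0 0 / 0 0 0 0 0 / 0 0 0 0 0 / 0 0 0 20 0 / 0 0 0 0 0
t=5: a0@(0,0) a1@(0,0) a2@(4,3) a3@(4,3) a4@(4,3) a5@(4,3) a6@(0,0) a7@(0,0) a8@(4,3) | pheromone: 14 0 0 0 0 / 0 0 0 0 0 / 0 0 0 0 0 / 0 0 0 0 0 / 0 0 0 24 0 / 0 0 0 0 0
t=6: a0@(0,0) a1@(0,0) a2@(4,3) a3@(4,3) a4@(4,3) a5@(4,3) a6@(0,0) a7@(0,0) a8@(4,3) | pheromone: 17 0 0 0 0 / 0 0 0 0 0 / 0 0 0 0 0 / 0 0 0 0 0 / 0 0 0 28 0 / 0 0 0 0 0
t=7: a0@(0,0) a1@(0,0) a2@(4,3) a3@(4,3) a4@(4,3) a5@(4,3) a6@(0,0) a7@(0,0) a8@(4,3) | pheromone: 20 0 0 0 0 / 0 0 0 0 0 / 0 0 0 0 0 / 0 0 0 0 0 / 0 0 0 32 0 / 0 0 0 0 0

(4, 3)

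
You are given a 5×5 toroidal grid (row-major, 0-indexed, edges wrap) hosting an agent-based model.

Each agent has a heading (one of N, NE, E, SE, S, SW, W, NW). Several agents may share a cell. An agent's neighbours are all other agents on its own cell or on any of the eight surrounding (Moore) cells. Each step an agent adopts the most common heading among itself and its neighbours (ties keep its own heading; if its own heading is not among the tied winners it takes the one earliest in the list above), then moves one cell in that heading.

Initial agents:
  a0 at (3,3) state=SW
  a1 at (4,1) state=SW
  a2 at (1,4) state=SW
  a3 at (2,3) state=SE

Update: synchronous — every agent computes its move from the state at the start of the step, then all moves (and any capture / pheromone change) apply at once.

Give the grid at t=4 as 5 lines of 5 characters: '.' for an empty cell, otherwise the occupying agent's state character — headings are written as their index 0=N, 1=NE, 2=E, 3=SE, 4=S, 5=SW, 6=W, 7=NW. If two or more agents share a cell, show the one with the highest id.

5....
....5
....5
..5..
.....

t=1: a0@(4,2):SW a1@(0,0):SW a2@(2,3):SW a3@(3,2):SW
t=2: a0@(0,1):SW a1@(1,4):SW a2@(3,2):SW a3@(4,1):SW
t=3: a0@(1,0):SW a1@(2,3):SW a2@(4,1):SW a3@(0,0):SW
t=4: a0@(2,4):SW a1@(3,2):SW a2@(0,0):SW a3@(1,4):SW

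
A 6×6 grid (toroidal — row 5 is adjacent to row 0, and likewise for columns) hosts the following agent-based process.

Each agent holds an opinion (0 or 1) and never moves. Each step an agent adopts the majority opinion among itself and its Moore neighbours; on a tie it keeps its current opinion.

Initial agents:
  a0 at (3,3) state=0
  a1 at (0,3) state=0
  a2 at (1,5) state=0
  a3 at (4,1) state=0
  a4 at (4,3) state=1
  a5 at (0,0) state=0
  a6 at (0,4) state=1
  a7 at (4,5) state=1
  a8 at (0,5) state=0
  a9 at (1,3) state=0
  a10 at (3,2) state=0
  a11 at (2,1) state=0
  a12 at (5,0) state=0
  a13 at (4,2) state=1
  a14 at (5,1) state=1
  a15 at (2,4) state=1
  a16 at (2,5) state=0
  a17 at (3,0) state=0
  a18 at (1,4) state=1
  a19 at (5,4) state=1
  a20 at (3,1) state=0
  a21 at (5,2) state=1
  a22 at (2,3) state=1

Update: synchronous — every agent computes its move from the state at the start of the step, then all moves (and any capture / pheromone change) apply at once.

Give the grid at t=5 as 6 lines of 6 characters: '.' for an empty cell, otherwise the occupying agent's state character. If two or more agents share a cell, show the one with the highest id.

t=1: a0@(3,3):1 a1@(0,3):1 a2@(1,5):0 a3@(4,1):0 a4@(4,3):1 a5@(0,0):0 a6@(0,4):0 a7@(4,5):1 a8@(0,5):0 a9@(1,3):1 a10@(3,2):0 a11@(2,1):0 a12@(5,0):0 a13@(4,2):1 a14@(5,1):1 a15@(2,4):0 a16@(2,5):0 a17@(3,0):0 a18@(1,4):0 a19@(5,4):1 a20@(3,1):0 a21@(5,2):1 a22@(2,3):1
t=2: (unchanged — steady state)

0..100
...100
.0.100
0001..
.011.1
011.1.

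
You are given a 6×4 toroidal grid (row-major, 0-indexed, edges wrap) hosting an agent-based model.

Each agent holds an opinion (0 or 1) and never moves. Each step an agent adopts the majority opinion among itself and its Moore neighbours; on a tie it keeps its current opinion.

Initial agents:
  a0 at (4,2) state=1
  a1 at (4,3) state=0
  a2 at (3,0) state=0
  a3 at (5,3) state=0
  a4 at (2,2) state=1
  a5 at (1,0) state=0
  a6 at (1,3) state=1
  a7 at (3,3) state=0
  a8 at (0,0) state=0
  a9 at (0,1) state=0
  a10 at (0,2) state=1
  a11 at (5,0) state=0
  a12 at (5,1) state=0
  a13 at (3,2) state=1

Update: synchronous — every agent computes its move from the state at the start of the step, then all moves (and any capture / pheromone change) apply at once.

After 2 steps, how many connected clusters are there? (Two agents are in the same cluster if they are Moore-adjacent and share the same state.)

2

t=1: a0@(4,2):0 a1@(4,3):0 a2@(3,0):0 a3@(5,3):0 a4@(2,2):1 a5@(1,0):0 a6@(1,3):1 a7@(3,3):0 a8@(0,0):0 a9@(0,1):0 a10@(0,2):0 a11@(5,0):0 a12@(5,1):0 a13@(3,2):1
t=2: a0@(4,2):0 a1@(4,3):0 a2@(3,0):0 a3@(5,3):0 a4@(2,2):1 a5@(1,0):0 a6@(1,3):0 a7@(3,3):0 a8@(0,0):0 a9@(0,1):0 a10@(0,2):0 a11@(5,0):0 a12@(5,1):0 a13@(3,2):0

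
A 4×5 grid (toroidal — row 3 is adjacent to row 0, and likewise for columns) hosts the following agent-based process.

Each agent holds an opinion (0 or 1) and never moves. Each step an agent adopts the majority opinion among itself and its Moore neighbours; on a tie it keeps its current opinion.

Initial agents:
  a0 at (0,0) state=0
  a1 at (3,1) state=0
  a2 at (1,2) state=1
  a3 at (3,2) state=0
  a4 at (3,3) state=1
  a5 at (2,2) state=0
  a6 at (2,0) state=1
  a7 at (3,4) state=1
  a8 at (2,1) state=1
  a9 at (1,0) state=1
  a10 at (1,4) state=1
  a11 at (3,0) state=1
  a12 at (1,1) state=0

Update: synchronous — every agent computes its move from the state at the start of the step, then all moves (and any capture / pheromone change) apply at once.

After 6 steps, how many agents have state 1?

t=1: a0@(0,0):1 a1@(3,1):0 a2@(1,2):1 a3@(3,2):0 a4@(3,3):1 a5@(2,2):0 a6@(2,0):1 a7@(3,4):1 a8@(2,1):1 a9@(1,0):1 a10@(1,4):1 a11@(3,0):1 a12@(1,1):1
t=2: a0@(0,0):1 a1@(3,1):1 a2@(1,2):1 a3@(3,2):0 a4@(3,3):1 a5@(2,2):1 a6@(2,0):1 a7@(3,4):1 a8@(2,1):1 a9@(1,0):1 a10@(1,4):1 a11@(3,0):1 a12@(1,1):1
t=3: a0@(0,0):1 a1@(3,1):1 a2@(1,2):1 a3@(3,2):1 a4@(3,3):1 a5@(2,2):1 a6@(2,0):1 a7@(3,4):1 a8@(2,1):1 a9@(1,0):1 a10@(1,4):1 a11@(3,0):1 a12@(1,1):1
t=4: (unchanged — steady state)

13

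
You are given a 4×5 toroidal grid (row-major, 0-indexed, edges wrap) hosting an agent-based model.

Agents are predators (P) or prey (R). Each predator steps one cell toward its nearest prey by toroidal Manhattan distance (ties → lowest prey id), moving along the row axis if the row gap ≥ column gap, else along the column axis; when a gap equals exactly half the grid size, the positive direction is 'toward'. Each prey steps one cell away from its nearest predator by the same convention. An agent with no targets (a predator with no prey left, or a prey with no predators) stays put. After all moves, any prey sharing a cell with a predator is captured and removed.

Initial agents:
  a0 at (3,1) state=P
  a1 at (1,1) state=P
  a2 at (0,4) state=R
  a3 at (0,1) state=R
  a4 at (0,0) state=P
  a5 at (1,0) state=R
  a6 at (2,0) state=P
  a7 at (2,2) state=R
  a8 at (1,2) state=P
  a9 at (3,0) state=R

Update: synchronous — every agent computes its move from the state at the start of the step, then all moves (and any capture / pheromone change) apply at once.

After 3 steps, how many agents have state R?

t=1: a0@(0,1):P a1@(0,1):P a2@(0,3):R a3@(1,1):R a4@(0,4):P a5@(1,4):R a6@(1,0):P a7@(3,2):R a8@(2,2):P a9@(3,4):R
t=2: a0@(1,1):P a1@(1,1):P a2@(0,2):R a3@(2,1):R a4@(0,3):P a5@(2,4):R a6@(1,1):P a7@(0,2):R a8@(3,2):P a9@(2,4):R
t=3: a0@(2,1):P a1@(2,1):P a2@(0,1):R a3@(3,1):R a4@(0,2):P a5@(2,3):R a6@(2,1):P a7@(0,1):R a8@(0,2):P a9@(2,3):R

5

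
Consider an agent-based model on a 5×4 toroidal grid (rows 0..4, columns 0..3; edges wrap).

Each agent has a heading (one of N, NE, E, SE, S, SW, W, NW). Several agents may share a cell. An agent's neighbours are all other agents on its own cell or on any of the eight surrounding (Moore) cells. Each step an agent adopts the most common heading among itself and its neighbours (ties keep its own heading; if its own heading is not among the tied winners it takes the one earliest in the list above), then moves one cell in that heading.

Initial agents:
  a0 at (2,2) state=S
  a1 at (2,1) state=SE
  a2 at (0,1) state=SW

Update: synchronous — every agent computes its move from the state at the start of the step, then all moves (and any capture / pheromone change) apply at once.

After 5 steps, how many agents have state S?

1

t=1: a0@(3,2):S a1@(3,2):SE a2@(1,0):SW
t=2: a0@(4,2):S a1@(4,3):SE a2@(2,3):SW
t=3: a0@(0,2):S a1@(0,0):SE a2@(3,2):SW
t=4: a0@(1,2):S a1@(1,1):SE a2@(4,1):SW
t=5: a0@(2,2):S a1@(2,2):SE a2@(0,0):SW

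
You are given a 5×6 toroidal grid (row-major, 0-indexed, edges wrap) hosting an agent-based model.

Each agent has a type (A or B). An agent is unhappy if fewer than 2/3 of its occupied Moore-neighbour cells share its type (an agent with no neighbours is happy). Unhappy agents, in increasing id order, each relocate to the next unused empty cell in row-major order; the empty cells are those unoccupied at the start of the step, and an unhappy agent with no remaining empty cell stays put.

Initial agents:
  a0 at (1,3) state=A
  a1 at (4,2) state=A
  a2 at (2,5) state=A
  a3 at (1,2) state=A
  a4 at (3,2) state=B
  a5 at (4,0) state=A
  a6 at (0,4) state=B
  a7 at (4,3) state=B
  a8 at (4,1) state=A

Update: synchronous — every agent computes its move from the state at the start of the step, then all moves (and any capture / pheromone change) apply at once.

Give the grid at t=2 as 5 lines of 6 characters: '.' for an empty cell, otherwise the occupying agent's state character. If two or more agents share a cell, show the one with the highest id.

t=1: a0@(0,0):A a1@(0,1):A a2@(2,5):A a3@(1,2):A a4@(0,2):B a5@(4,0):A a6@(0,3):B a7@(4,3):B a8@(4,1):A
t=2: a0@(0,0):A a1@(0,1):A a2@(2,5):A a3@(0,4):A a4@(0,5):B a5@(4,0):A a6@(0,3):B a7@(4,3):B a8@(4,1):A

AA.BAB
......
.....A
......
AA.B..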